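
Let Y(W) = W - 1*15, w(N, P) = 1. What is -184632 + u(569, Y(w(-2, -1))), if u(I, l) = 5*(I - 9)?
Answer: -181832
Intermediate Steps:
Y(W) = -15 + W (Y(W) = W - 15 = -15 + W)
u(I, l) = -45 + 5*I (u(I, l) = 5*(-9 + I) = -45 + 5*I)
-184632 + u(569, Y(w(-2, -1))) = -184632 + (-45 + 5*569) = -184632 + (-45 + 2845) = -184632 + 2800 = -181832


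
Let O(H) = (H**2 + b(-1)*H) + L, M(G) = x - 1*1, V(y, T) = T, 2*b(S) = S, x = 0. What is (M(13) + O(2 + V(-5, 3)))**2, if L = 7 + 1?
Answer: 3481/4 ≈ 870.25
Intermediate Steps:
b(S) = S/2
L = 8
M(G) = -1 (M(G) = 0 - 1*1 = 0 - 1 = -1)
O(H) = 8 + H**2 - H/2 (O(H) = (H**2 + ((1/2)*(-1))*H) + 8 = (H**2 - H/2) + 8 = 8 + H**2 - H/2)
(M(13) + O(2 + V(-5, 3)))**2 = (-1 + (8 + (2 + 3)**2 - (2 + 3)/2))**2 = (-1 + (8 + 5**2 - 1/2*5))**2 = (-1 + (8 + 25 - 5/2))**2 = (-1 + 61/2)**2 = (59/2)**2 = 3481/4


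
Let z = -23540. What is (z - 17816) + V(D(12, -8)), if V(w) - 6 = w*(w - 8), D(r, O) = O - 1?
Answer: -41197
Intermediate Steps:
D(r, O) = -1 + O
V(w) = 6 + w*(-8 + w) (V(w) = 6 + w*(w - 8) = 6 + w*(-8 + w))
(z - 17816) + V(D(12, -8)) = (-23540 - 17816) + (6 + (-1 - 8)**2 - 8*(-1 - 8)) = -41356 + (6 + (-9)**2 - 8*(-9)) = -41356 + (6 + 81 + 72) = -41356 + 159 = -41197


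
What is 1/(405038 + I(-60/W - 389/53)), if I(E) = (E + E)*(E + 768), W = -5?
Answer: 2809/1157981536 ≈ 2.4258e-6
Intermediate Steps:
I(E) = 2*E*(768 + E) (I(E) = (2*E)*(768 + E) = 2*E*(768 + E))
1/(405038 + I(-60/W - 389/53)) = 1/(405038 + 2*(-60/(-5) - 389/53)*(768 + (-60/(-5) - 389/53))) = 1/(405038 + 2*(-60*(-⅕) - 389*1/53)*(768 + (-60*(-⅕) - 389*1/53))) = 1/(405038 + 2*(12 - 389/53)*(768 + (12 - 389/53))) = 1/(405038 + 2*(247/53)*(768 + 247/53)) = 1/(405038 + 2*(247/53)*(40951/53)) = 1/(405038 + 20229794/2809) = 1/(1157981536/2809) = 2809/1157981536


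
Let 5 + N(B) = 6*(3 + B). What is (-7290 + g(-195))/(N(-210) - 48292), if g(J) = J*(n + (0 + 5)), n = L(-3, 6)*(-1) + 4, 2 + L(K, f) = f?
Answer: 2755/16513 ≈ 0.16684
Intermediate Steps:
L(K, f) = -2 + f
N(B) = 13 + 6*B (N(B) = -5 + 6*(3 + B) = -5 + (18 + 6*B) = 13 + 6*B)
n = 0 (n = (-2 + 6)*(-1) + 4 = 4*(-1) + 4 = -4 + 4 = 0)
g(J) = 5*J (g(J) = J*(0 + (0 + 5)) = J*(0 + 5) = J*5 = 5*J)
(-7290 + g(-195))/(N(-210) - 48292) = (-7290 + 5*(-195))/((13 + 6*(-210)) - 48292) = (-7290 - 975)/((13 - 1260) - 48292) = -8265/(-1247 - 48292) = -8265/(-49539) = -8265*(-1/49539) = 2755/16513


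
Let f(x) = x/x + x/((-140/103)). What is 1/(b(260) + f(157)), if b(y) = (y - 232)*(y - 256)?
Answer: -140/351 ≈ -0.39886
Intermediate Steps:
b(y) = (-256 + y)*(-232 + y) (b(y) = (-232 + y)*(-256 + y) = (-256 + y)*(-232 + y))
f(x) = 1 - 103*x/140 (f(x) = 1 + x/((-140*1/103)) = 1 + x/(-140/103) = 1 + x*(-103/140) = 1 - 103*x/140)
1/(b(260) + f(157)) = 1/((59392 + 260**2 - 488*260) + (1 - 103/140*157)) = 1/((59392 + 67600 - 126880) + (1 - 16171/140)) = 1/(112 - 16031/140) = 1/(-351/140) = -140/351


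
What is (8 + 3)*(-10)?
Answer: -110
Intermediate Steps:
(8 + 3)*(-10) = 11*(-10) = -110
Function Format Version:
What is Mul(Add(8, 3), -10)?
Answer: -110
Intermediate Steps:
Mul(Add(8, 3), -10) = Mul(11, -10) = -110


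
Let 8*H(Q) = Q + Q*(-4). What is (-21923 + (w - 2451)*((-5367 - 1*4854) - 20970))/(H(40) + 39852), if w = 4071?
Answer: -50551343/39837 ≈ -1269.0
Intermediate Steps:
H(Q) = -3*Q/8 (H(Q) = (Q + Q*(-4))/8 = (Q - 4*Q)/8 = (-3*Q)/8 = -3*Q/8)
(-21923 + (w - 2451)*((-5367 - 1*4854) - 20970))/(H(40) + 39852) = (-21923 + (4071 - 2451)*((-5367 - 1*4854) - 20970))/(-3/8*40 + 39852) = (-21923 + 1620*((-5367 - 4854) - 20970))/(-15 + 39852) = (-21923 + 1620*(-10221 - 20970))/39837 = (-21923 + 1620*(-31191))*(1/39837) = (-21923 - 50529420)*(1/39837) = -50551343*1/39837 = -50551343/39837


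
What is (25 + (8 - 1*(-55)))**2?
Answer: 7744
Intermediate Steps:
(25 + (8 - 1*(-55)))**2 = (25 + (8 + 55))**2 = (25 + 63)**2 = 88**2 = 7744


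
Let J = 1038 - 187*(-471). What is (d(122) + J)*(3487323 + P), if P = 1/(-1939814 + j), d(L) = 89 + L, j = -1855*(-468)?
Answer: 166917841359552763/535837 ≈ 3.1151e+11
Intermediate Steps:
j = 868140
P = -1/1071674 (P = 1/(-1939814 + 868140) = 1/(-1071674) = -1/1071674 ≈ -9.3312e-7)
J = 89115 (J = 1038 + 88077 = 89115)
(d(122) + J)*(3487323 + P) = ((89 + 122) + 89115)*(3487323 - 1/1071674) = (211 + 89115)*(3737273388701/1071674) = 89326*(3737273388701/1071674) = 166917841359552763/535837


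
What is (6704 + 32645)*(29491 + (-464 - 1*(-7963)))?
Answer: 1455519510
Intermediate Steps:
(6704 + 32645)*(29491 + (-464 - 1*(-7963))) = 39349*(29491 + (-464 + 7963)) = 39349*(29491 + 7499) = 39349*36990 = 1455519510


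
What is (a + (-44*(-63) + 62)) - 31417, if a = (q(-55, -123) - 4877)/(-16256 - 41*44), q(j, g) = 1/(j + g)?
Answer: -30628110111/1071560 ≈ -28583.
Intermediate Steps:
q(j, g) = 1/(g + j)
a = 289369/1071560 (a = (1/(-123 - 55) - 4877)/(-16256 - 41*44) = (1/(-178) - 4877)/(-16256 - 1804) = (-1/178 - 4877)/(-18060) = -868107/178*(-1/18060) = 289369/1071560 ≈ 0.27004)
(a + (-44*(-63) + 62)) - 31417 = (289369/1071560 + (-44*(-63) + 62)) - 31417 = (289369/1071560 + (2772 + 62)) - 31417 = (289369/1071560 + 2834) - 31417 = 3037090409/1071560 - 31417 = -30628110111/1071560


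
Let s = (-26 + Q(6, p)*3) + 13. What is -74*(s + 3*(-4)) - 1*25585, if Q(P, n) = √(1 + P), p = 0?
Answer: -23735 - 222*√7 ≈ -24322.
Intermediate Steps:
s = -13 + 3*√7 (s = (-26 + √(1 + 6)*3) + 13 = (-26 + √7*3) + 13 = (-26 + 3*√7) + 13 = -13 + 3*√7 ≈ -5.0627)
-74*(s + 3*(-4)) - 1*25585 = -74*((-13 + 3*√7) + 3*(-4)) - 1*25585 = -74*((-13 + 3*√7) - 12) - 25585 = -74*(-25 + 3*√7) - 25585 = (1850 - 222*√7) - 25585 = -23735 - 222*√7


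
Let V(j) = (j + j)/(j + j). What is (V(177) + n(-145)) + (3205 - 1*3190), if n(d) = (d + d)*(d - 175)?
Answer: 92816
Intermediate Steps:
n(d) = 2*d*(-175 + d) (n(d) = (2*d)*(-175 + d) = 2*d*(-175 + d))
V(j) = 1 (V(j) = (2*j)/((2*j)) = (2*j)*(1/(2*j)) = 1)
(V(177) + n(-145)) + (3205 - 1*3190) = (1 + 2*(-145)*(-175 - 145)) + (3205 - 1*3190) = (1 + 2*(-145)*(-320)) + (3205 - 3190) = (1 + 92800) + 15 = 92801 + 15 = 92816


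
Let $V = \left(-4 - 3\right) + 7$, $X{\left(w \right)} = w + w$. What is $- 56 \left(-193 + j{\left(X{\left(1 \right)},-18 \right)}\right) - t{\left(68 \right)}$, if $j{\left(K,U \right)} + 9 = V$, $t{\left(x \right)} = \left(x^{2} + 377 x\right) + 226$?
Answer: $-19174$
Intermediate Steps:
$t{\left(x \right)} = 226 + x^{2} + 377 x$
$X{\left(w \right)} = 2 w$
$V = 0$ ($V = -7 + 7 = 0$)
$j{\left(K,U \right)} = -9$ ($j{\left(K,U \right)} = -9 + 0 = -9$)
$- 56 \left(-193 + j{\left(X{\left(1 \right)},-18 \right)}\right) - t{\left(68 \right)} = - 56 \left(-193 - 9\right) - \left(226 + 68^{2} + 377 \cdot 68\right) = \left(-56\right) \left(-202\right) - \left(226 + 4624 + 25636\right) = 11312 - 30486 = -19174$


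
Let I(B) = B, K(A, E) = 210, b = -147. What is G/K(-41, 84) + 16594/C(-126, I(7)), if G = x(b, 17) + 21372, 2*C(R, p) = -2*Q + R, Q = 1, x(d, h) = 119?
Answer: -527329/3360 ≈ -156.94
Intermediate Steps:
C(R, p) = -1 + R/2 (C(R, p) = (-2*1 + R)/2 = (-2 + R)/2 = -1 + R/2)
G = 21491 (G = 119 + 21372 = 21491)
G/K(-41, 84) + 16594/C(-126, I(7)) = 21491/210 + 16594/(-1 + (½)*(-126)) = 21491*(1/210) + 16594/(-1 - 63) = 21491/210 + 16594/(-64) = 21491/210 + 16594*(-1/64) = 21491/210 - 8297/32 = -527329/3360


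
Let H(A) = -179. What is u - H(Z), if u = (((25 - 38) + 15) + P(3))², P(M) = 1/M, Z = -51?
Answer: 1660/9 ≈ 184.44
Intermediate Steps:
u = 49/9 (u = (((25 - 38) + 15) + 1/3)² = ((-13 + 15) + ⅓)² = (2 + ⅓)² = (7/3)² = 49/9 ≈ 5.4444)
u - H(Z) = 49/9 - 1*(-179) = 49/9 + 179 = 1660/9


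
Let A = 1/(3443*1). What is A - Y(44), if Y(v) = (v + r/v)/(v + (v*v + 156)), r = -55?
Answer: -193403/9805664 ≈ -0.019724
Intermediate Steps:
A = 1/3443 ≈ 0.00029044
Y(v) = (v - 55/v)/(156 + v + v²) (Y(v) = (v - 55/v)/(v + (v*v + 156)) = (v - 55/v)/(v + (v² + 156)) = (v - 55/v)/(v + (156 + v²)) = (v - 55/v)/(156 + v + v²))
A - Y(44) = 1/3443 - (-55 + 44²)/(44*(156 + 44 + 44²)) = 1/3443 - (-55 + 1936)/(44*(156 + 44 + 1936)) = 1/3443 - 1881/(44*2136) = 1/3443 - 1*57/2848 = 1/3443 - 57/2848 = -193403/9805664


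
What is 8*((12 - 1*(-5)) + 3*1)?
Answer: 160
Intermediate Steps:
8*((12 - 1*(-5)) + 3*1) = 8*((12 + 5) + 3) = 8*(17 + 3) = 8*20 = 160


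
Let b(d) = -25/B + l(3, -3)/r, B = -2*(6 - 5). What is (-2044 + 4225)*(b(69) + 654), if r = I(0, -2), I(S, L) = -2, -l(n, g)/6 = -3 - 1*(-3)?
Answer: 2907273/2 ≈ 1.4536e+6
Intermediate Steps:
l(n, g) = 0 (l(n, g) = -6*(-3 - 1*(-3)) = -6*(-3 + 3) = -6*0 = 0)
B = -2 (B = -2*1 = -2)
r = -2
b(d) = 25/2 (b(d) = -25/(-2) + 0/(-2) = -25*(-1/2) + 0*(-1/2) = 25/2 + 0 = 25/2)
(-2044 + 4225)*(b(69) + 654) = (-2044 + 4225)*(25/2 + 654) = 2181*(1333/2) = 2907273/2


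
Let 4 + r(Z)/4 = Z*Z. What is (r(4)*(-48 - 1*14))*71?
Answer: -211296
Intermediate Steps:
r(Z) = -16 + 4*Z**2 (r(Z) = -16 + 4*(Z*Z) = -16 + 4*Z**2)
(r(4)*(-48 - 1*14))*71 = ((-16 + 4*4**2)*(-48 - 1*14))*71 = ((-16 + 4*16)*(-48 - 14))*71 = ((-16 + 64)*(-62))*71 = (48*(-62))*71 = -2976*71 = -211296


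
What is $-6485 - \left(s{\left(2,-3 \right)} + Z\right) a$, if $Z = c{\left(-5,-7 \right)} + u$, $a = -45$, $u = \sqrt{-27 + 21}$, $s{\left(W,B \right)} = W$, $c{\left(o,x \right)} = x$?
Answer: $-6710 + 45 i \sqrt{6} \approx -6710.0 + 110.23 i$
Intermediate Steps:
$u = i \sqrt{6}$ ($u = \sqrt{-6} = i \sqrt{6} \approx 2.4495 i$)
$Z = -7 + i \sqrt{6} \approx -7.0 + 2.4495 i$
$-6485 - \left(s{\left(2,-3 \right)} + Z\right) a = -6485 - \left(2 - \left(7 - i \sqrt{6}\right)\right) \left(-45\right) = -6485 - \left(-5 + i \sqrt{6}\right) \left(-45\right) = -6485 - \left(225 - 45 i \sqrt{6}\right) = -6710 + 45 i \sqrt{6}$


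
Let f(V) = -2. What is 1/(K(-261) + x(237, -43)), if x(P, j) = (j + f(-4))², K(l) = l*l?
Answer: 1/70146 ≈ 1.4256e-5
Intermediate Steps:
K(l) = l²
x(P, j) = (-2 + j)² (x(P, j) = (j - 2)² = (-2 + j)²)
1/(K(-261) + x(237, -43)) = 1/((-261)² + (-2 - 43)²) = 1/(68121 + (-45)²) = 1/(68121 + 2025) = 1/70146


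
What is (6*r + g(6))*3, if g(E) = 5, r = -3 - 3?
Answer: -93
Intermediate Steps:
r = -6
(6*r + g(6))*3 = (6*(-6) + 5)*3 = (-36 + 5)*3 = -31*3 = -93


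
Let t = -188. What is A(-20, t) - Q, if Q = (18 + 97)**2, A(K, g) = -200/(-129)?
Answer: -1705825/129 ≈ -13223.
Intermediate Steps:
A(K, g) = 200/129 (A(K, g) = -200*(-1/129) = 200/129)
Q = 13225 (Q = 115**2 = 13225)
A(-20, t) - Q = 200/129 - 1*13225 = 200/129 - 13225 = -1705825/129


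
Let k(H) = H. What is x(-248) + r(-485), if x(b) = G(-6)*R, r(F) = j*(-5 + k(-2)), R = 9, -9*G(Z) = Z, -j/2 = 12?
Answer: 174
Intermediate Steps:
j = -24 (j = -2*12 = -24)
G(Z) = -Z/9
r(F) = 168 (r(F) = -24*(-5 - 2) = -24*(-7) = 168)
x(b) = 6 (x(b) = -⅑*(-6)*9 = (⅔)*9 = 6)
x(-248) + r(-485) = 6 + 168 = 174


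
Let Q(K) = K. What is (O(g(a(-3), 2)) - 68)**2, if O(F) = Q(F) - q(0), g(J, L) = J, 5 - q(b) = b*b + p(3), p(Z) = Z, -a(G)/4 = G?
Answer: 3364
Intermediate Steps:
a(G) = -4*G
q(b) = 2 - b**2 (q(b) = 5 - (b*b + 3) = 5 - (b**2 + 3) = 5 - (3 + b**2) = 5 + (-3 - b**2) = 2 - b**2)
O(F) = -2 + F (O(F) = F - (2 - 1*0**2) = F - (2 - 1*0) = F - (2 + 0) = F - 1*2 = F - 2 = -2 + F)
(O(g(a(-3), 2)) - 68)**2 = ((-2 - 4*(-3)) - 68)**2 = ((-2 + 12) - 68)**2 = (10 - 68)**2 = (-58)**2 = 3364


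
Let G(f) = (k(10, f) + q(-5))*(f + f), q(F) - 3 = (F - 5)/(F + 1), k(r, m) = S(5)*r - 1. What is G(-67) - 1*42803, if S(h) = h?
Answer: -50106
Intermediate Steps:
k(r, m) = -1 + 5*r (k(r, m) = 5*r - 1 = -1 + 5*r)
q(F) = 3 + (-5 + F)/(1 + F) (q(F) = 3 + (F - 5)/(F + 1) = 3 + (-5 + F)/(1 + F))
G(f) = 109*f (G(f) = ((-1 + 5*10) + 2*(-1 + 2*(-5))/(1 - 5))*(f + f) = ((-1 + 50) + 2*(-1 - 10)/(-4))*(2*f) = (49 + 2*(-¼)*(-11))*(2*f) = (49 + 11/2)*(2*f) = 109*(2*f)/2 = 109*f)
G(-67) - 1*42803 = 109*(-67) - 1*42803 = -7303 - 42803 = -50106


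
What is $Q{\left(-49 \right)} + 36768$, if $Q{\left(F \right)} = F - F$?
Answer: $36768$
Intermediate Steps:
$Q{\left(F \right)} = 0$
$Q{\left(-49 \right)} + 36768 = 0 + 36768 = 36768$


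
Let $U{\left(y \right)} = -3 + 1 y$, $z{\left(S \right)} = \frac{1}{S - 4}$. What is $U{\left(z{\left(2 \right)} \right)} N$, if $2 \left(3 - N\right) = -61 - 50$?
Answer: $- \frac{819}{4} \approx -204.75$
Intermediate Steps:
$z{\left(S \right)} = \frac{1}{-4 + S}$
$U{\left(y \right)} = -3 + y$
$N = \frac{117}{2}$ ($N = 3 - \frac{-61 - 50}{2} = 3 - - \frac{111}{2} = 3 + \frac{111}{2} = \frac{117}{2} \approx 58.5$)
$U{\left(z{\left(2 \right)} \right)} N = \left(-3 + \frac{1}{-4 + 2}\right) \frac{117}{2} = \left(-3 + \frac{1}{-2}\right) \frac{117}{2} = \left(-3 - \frac{1}{2}\right) \frac{117}{2} = \left(- \frac{7}{2}\right) \frac{117}{2} = - \frac{819}{4}$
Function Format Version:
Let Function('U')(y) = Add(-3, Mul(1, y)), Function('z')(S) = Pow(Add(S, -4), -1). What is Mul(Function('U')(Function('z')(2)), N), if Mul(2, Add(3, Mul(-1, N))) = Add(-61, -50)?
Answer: Rational(-819, 4) ≈ -204.75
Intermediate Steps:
Function('z')(S) = Pow(Add(-4, S), -1)
Function('U')(y) = Add(-3, y)
N = Rational(117, 2) (N = Add(3, Mul(Rational(-1, 2), Add(-61, -50))) = Add(3, Mul(Rational(-1, 2), -111)) = Add(3, Rational(111, 2)) = Rational(117, 2) ≈ 58.500)
Mul(Function('U')(Function('z')(2)), N) = Mul(Add(-3, Pow(Add(-4, 2), -1)), Rational(117, 2)) = Mul(Add(-3, Pow(-2, -1)), Rational(117, 2)) = Mul(Add(-3, Rational(-1, 2)), Rational(117, 2)) = Mul(Rational(-7, 2), Rational(117, 2)) = Rational(-819, 4)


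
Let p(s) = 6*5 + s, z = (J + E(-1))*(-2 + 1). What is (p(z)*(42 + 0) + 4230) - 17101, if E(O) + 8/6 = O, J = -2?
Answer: -11429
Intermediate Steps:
E(O) = -4/3 + O
z = 13/3 (z = (-2 + (-4/3 - 1))*(-2 + 1) = (-2 - 7/3)*(-1) = -13/3*(-1) = 13/3 ≈ 4.3333)
p(s) = 30 + s
(p(z)*(42 + 0) + 4230) - 17101 = ((30 + 13/3)*(42 + 0) + 4230) - 17101 = ((103/3)*42 + 4230) - 17101 = (1442 + 4230) - 17101 = 5672 - 17101 = -11429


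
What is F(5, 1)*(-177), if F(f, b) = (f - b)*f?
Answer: -3540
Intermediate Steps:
F(f, b) = f*(f - b)
F(5, 1)*(-177) = (5*(5 - 1*1))*(-177) = (5*(5 - 1))*(-177) = (5*4)*(-177) = 20*(-177) = -3540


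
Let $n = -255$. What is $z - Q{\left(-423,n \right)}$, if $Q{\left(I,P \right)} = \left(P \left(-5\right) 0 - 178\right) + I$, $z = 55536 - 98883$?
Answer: $-42746$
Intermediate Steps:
$z = -43347$ ($z = 55536 - 98883 = -43347$)
$Q{\left(I,P \right)} = -178 + I$ ($Q{\left(I,P \right)} = \left(- 5 P 0 - 178\right) + I = \left(0 - 178\right) + I = -178 + I$)
$z - Q{\left(-423,n \right)} = -43347 - \left(-178 - 423\right) = -43347 - -601 = -43347 + 601 = -42746$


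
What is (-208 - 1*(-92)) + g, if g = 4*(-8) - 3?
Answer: -151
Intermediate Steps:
g = -35 (g = -32 - 3 = -35)
(-208 - 1*(-92)) + g = (-208 - 1*(-92)) - 35 = (-208 + 92) - 35 = -116 - 35 = -151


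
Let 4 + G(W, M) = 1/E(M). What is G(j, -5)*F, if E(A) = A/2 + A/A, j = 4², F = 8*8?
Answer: -896/3 ≈ -298.67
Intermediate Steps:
F = 64
j = 16
E(A) = 1 + A/2 (E(A) = A*(½) + 1 = A/2 + 1 = 1 + A/2)
G(W, M) = -4 + 1/(1 + M/2)
G(j, -5)*F = (2*(-3 - 2*(-5))/(2 - 5))*64 = (2*(-3 + 10)/(-3))*64 = (2*(-⅓)*7)*64 = -14/3*64 = -896/3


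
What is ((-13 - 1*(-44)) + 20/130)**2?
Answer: 164025/169 ≈ 970.56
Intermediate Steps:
((-13 - 1*(-44)) + 20/130)**2 = ((-13 + 44) + 20*(1/130))**2 = (31 + 2/13)**2 = (405/13)**2 = 164025/169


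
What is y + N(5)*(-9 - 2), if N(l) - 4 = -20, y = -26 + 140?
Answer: 290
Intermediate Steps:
y = 114
N(l) = -16 (N(l) = 4 - 20 = -16)
y + N(5)*(-9 - 2) = 114 - 16*(-9 - 2) = 114 - 16*(-11) = 114 + 176 = 290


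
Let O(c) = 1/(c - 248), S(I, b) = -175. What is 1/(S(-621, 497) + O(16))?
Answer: -232/40601 ≈ -0.0057141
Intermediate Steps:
O(c) = 1/(-248 + c)
1/(S(-621, 497) + O(16)) = 1/(-175 + 1/(-248 + 16)) = 1/(-175 + 1/(-232)) = 1/(-175 - 1/232) = 1/(-40601/232) = -232/40601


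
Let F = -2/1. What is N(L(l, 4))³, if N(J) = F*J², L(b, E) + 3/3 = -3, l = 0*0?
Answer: -32768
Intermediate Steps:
l = 0
F = -2 (F = -2*1 = -2)
L(b, E) = -4 (L(b, E) = -1 - 3 = -4)
N(J) = -2*J²
N(L(l, 4))³ = (-2*(-4)²)³ = (-2*16)³ = (-32)³ = -32768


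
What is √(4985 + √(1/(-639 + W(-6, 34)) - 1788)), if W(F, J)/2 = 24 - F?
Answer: √(1671176385 + 13317*I*√1133103)/579 ≈ 70.605 + 0.29945*I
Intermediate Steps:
W(F, J) = 48 - 2*F (W(F, J) = 2*(24 - F) = 48 - 2*F)
√(4985 + √(1/(-639 + W(-6, 34)) - 1788)) = √(4985 + √(1/(-639 + (48 - 2*(-6))) - 1788)) = √(4985 + √(1/(-639 + (48 + 12)) - 1788)) = √(4985 + √(1/(-639 + 60) - 1788)) = √(4985 + √(1/(-579) - 1788)) = √(4985 + √(-1/579 - 1788)) = √(4985 + √(-1035253/579)) = √(4985 + 23*I*√1133103/579)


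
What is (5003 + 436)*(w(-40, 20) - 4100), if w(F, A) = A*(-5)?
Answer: -22843800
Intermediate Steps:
w(F, A) = -5*A
(5003 + 436)*(w(-40, 20) - 4100) = (5003 + 436)*(-5*20 - 4100) = 5439*(-100 - 4100) = 5439*(-4200) = -22843800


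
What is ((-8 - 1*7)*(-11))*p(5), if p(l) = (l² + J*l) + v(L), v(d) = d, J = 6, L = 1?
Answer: 9240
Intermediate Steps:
p(l) = 1 + l² + 6*l (p(l) = (l² + 6*l) + 1 = 1 + l² + 6*l)
((-8 - 1*7)*(-11))*p(5) = ((-8 - 1*7)*(-11))*(1 + 5² + 6*5) = ((-8 - 7)*(-11))*(1 + 25 + 30) = -15*(-11)*56 = 165*56 = 9240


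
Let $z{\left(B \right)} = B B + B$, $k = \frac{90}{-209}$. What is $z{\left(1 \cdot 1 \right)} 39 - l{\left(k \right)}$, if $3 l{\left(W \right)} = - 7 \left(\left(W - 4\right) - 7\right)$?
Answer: $\frac{32183}{627} \approx 51.329$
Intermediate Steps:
$k = - \frac{90}{209}$ ($k = 90 \left(- \frac{1}{209}\right) = - \frac{90}{209} \approx -0.43062$)
$l{\left(W \right)} = \frac{77}{3} - \frac{7 W}{3}$ ($l{\left(W \right)} = \frac{\left(-7\right) \left(\left(W - 4\right) - 7\right)}{3} = \frac{\left(-7\right) \left(\left(-4 + W\right) - 7\right)}{3} = \frac{\left(-7\right) \left(-11 + W\right)}{3} = \frac{77 - 7 W}{3} = \frac{77}{3} - \frac{7 W}{3}$)
$z{\left(B \right)} = B + B^{2}$ ($z{\left(B \right)} = B^{2} + B = B + B^{2}$)
$z{\left(1 \cdot 1 \right)} 39 - l{\left(k \right)} = 1 \cdot 1 \left(1 + 1 \cdot 1\right) 39 - \left(\frac{77}{3} - - \frac{210}{209}\right) = 1 \left(1 + 1\right) 39 - \left(\frac{77}{3} + \frac{210}{209}\right) = 1 \cdot 2 \cdot 39 - \frac{16723}{627} = 2 \cdot 39 - \frac{16723}{627} = 78 - \frac{16723}{627} = \frac{32183}{627}$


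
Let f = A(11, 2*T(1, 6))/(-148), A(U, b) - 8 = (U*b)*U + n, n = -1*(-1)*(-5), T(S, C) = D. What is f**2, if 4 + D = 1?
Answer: 522729/21904 ≈ 23.865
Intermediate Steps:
D = -3 (D = -4 + 1 = -3)
T(S, C) = -3
n = -5 (n = 1*(-5) = -5)
A(U, b) = 3 + b*U**2 (A(U, b) = 8 + ((U*b)*U - 5) = 8 + (b*U**2 - 5) = 8 + (-5 + b*U**2) = 3 + b*U**2)
f = 723/148 (f = (3 + (2*(-3))*11**2)/(-148) = (3 - 6*121)*(-1/148) = (3 - 726)*(-1/148) = -723*(-1/148) = 723/148 ≈ 4.8851)
f**2 = (723/148)**2 = 522729/21904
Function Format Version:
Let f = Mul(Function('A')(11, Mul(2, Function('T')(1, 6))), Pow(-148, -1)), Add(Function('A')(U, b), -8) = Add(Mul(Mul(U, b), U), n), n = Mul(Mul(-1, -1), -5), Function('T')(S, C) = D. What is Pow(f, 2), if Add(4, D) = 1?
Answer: Rational(522729, 21904) ≈ 23.865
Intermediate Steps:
D = -3 (D = Add(-4, 1) = -3)
Function('T')(S, C) = -3
n = -5 (n = Mul(1, -5) = -5)
Function('A')(U, b) = Add(3, Mul(b, Pow(U, 2))) (Function('A')(U, b) = Add(8, Add(Mul(Mul(U, b), U), -5)) = Add(8, Add(Mul(b, Pow(U, 2)), -5)) = Add(8, Add(-5, Mul(b, Pow(U, 2)))) = Add(3, Mul(b, Pow(U, 2))))
f = Rational(723, 148) (f = Mul(Add(3, Mul(Mul(2, -3), Pow(11, 2))), Pow(-148, -1)) = Mul(Add(3, Mul(-6, 121)), Rational(-1, 148)) = Mul(Add(3, -726), Rational(-1, 148)) = Mul(-723, Rational(-1, 148)) = Rational(723, 148) ≈ 4.8851)
Pow(f, 2) = Pow(Rational(723, 148), 2) = Rational(522729, 21904)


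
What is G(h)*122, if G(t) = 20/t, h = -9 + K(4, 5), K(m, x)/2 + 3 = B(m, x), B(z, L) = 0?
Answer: -488/3 ≈ -162.67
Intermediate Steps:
K(m, x) = -6 (K(m, x) = -6 + 2*0 = -6 + 0 = -6)
h = -15 (h = -9 - 6 = -15)
G(h)*122 = (20/(-15))*122 = (20*(-1/15))*122 = -4/3*122 = -488/3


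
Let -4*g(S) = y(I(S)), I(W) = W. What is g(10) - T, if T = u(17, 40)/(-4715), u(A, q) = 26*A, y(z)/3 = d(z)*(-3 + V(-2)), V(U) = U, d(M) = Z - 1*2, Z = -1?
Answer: -210407/18860 ≈ -11.156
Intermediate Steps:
d(M) = -3 (d(M) = -1 - 1*2 = -1 - 2 = -3)
y(z) = 45 (y(z) = 3*(-3*(-3 - 2)) = 3*(-3*(-5)) = 3*15 = 45)
g(S) = -45/4 (g(S) = -¼*45 = -45/4)
T = -442/4715 (T = (26*17)/(-4715) = 442*(-1/4715) = -442/4715 ≈ -0.093743)
g(10) - T = -45/4 - 1*(-442/4715) = -45/4 + 442/4715 = -210407/18860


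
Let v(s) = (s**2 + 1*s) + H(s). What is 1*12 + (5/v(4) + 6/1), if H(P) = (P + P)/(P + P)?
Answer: 383/21 ≈ 18.238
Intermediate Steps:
H(P) = 1 (H(P) = (2*P)/((2*P)) = (2*P)*(1/(2*P)) = 1)
v(s) = 1 + s + s**2 (v(s) = (s**2 + 1*s) + 1 = (s**2 + s) + 1 = (s + s**2) + 1 = 1 + s + s**2)
1*12 + (5/v(4) + 6/1) = 1*12 + (5/(1 + 4 + 4**2) + 6/1) = 12 + (5/(1 + 4 + 16) + 6*1) = 12 + (5/21 + 6) = 12 + 131/21 = 383/21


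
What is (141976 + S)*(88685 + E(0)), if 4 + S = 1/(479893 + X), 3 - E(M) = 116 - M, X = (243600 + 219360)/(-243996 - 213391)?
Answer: 2760110490096097439268/219496356631 ≈ 1.2575e+10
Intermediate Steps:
X = -462960/457387 (X = 462960/(-457387) = 462960*(-1/457387) = -462960/457387 ≈ -1.0122)
E(M) = -113 + M (E(M) = 3 - (116 - M) = 3 + (-116 + M) = -113 + M)
S = -877984969137/219496356631 (S = -4 + 1/(479893 - 462960/457387) = -4 + 1/(219496356631/457387) = -4 + 457387/219496356631 = -877984969137/219496356631 ≈ -4.0000)
(141976 + S)*(88685 + E(0)) = (141976 - 877984969137/219496356631)*(88685 + (-113 + 0)) = 31162336744073719*(88685 - 113)/219496356631 = (31162336744073719/219496356631)*88572 = 2760110490096097439268/219496356631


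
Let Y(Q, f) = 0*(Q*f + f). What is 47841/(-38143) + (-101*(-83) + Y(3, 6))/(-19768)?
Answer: -25825993/15387976 ≈ -1.6783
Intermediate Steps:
Y(Q, f) = 0 (Y(Q, f) = 0*(f + Q*f) = 0)
47841/(-38143) + (-101*(-83) + Y(3, 6))/(-19768) = 47841/(-38143) + (-101*(-83) + 0)/(-19768) = 47841*(-1/38143) + (8383 + 0)*(-1/19768) = -47841/38143 + 8383*(-1/19768) = -47841/38143 - 8383/19768 = -25825993/15387976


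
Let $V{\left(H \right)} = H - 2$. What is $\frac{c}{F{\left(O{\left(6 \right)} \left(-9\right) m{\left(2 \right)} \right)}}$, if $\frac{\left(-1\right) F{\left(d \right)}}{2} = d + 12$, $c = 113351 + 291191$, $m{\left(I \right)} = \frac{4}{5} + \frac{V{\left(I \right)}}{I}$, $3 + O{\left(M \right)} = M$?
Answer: $\frac{1011355}{48} \approx 21070.0$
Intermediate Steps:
$O{\left(M \right)} = -3 + M$
$V{\left(H \right)} = -2 + H$
$m{\left(I \right)} = \frac{4}{5} + \frac{-2 + I}{I}$
$c = 404542$
$F{\left(d \right)} = -24 - 2 d$ ($F{\left(d \right)} = - 2 \left(d + 12\right) = - 2 \left(12 + d\right) = -24 - 2 d$)
$\frac{c}{F{\left(O{\left(6 \right)} \left(-9\right) m{\left(2 \right)} \right)}} = \frac{404542}{-24 - 2 \left(-3 + 6\right) \left(-9\right) \left(\frac{9}{5} - \frac{2}{2}\right)} = \frac{404542}{-24 - 2 \cdot 3 \left(-9\right) \left(\frac{9}{5} - 1\right)} = \frac{404542}{-24 - 2 \left(- 27 \left(\frac{9}{5} - 1\right)\right)} = \frac{404542}{-24 - 2 \left(\left(-27\right) \frac{4}{5}\right)} = \frac{404542}{-24 - - \frac{216}{5}} = \frac{404542}{-24 + \frac{216}{5}} = \frac{404542}{\frac{96}{5}} = 404542 \cdot \frac{5}{96} = \frac{1011355}{48}$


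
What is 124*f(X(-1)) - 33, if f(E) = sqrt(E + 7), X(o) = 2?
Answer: 339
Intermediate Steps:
f(E) = sqrt(7 + E)
124*f(X(-1)) - 33 = 124*sqrt(7 + 2) - 33 = 124*sqrt(9) - 33 = 124*3 - 33 = 372 - 33 = 339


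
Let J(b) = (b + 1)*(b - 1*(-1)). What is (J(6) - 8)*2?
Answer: 82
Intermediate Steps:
J(b) = (1 + b)² (J(b) = (1 + b)*(b + 1) = (1 + b)*(1 + b) = (1 + b)²)
(J(6) - 8)*2 = ((1 + 6)² - 8)*2 = (7² - 8)*2 = (49 - 8)*2 = 41*2 = 82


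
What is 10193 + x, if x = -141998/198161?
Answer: 2019713075/198161 ≈ 10192.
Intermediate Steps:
x = -141998/198161 (x = -141998*1/198161 = -141998/198161 ≈ -0.71658)
10193 + x = 10193 - 141998/198161 = 2019713075/198161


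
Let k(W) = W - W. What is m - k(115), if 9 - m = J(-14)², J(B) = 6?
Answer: -27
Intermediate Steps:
k(W) = 0
m = -27 (m = 9 - 1*6² = 9 - 1*36 = 9 - 36 = -27)
m - k(115) = -27 - 1*0 = -27 + 0 = -27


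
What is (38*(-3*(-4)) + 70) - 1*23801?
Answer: -23275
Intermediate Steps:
(38*(-3*(-4)) + 70) - 1*23801 = (38*12 + 70) - 23801 = (456 + 70) - 23801 = 526 - 23801 = -23275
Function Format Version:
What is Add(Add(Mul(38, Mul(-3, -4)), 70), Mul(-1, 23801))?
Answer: -23275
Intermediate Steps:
Add(Add(Mul(38, Mul(-3, -4)), 70), Mul(-1, 23801)) = Add(Add(Mul(38, 12), 70), -23801) = Add(Add(456, 70), -23801) = Add(526, -23801) = -23275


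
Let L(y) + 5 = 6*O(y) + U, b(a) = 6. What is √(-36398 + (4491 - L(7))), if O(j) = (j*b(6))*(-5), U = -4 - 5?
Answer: I*√30633 ≈ 175.02*I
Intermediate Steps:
U = -9
O(j) = -30*j (O(j) = (j*6)*(-5) = (6*j)*(-5) = -30*j)
L(y) = -14 - 180*y (L(y) = -5 + (6*(-30*y) - 9) = -5 + (-180*y - 9) = -5 + (-9 - 180*y) = -14 - 180*y)
√(-36398 + (4491 - L(7))) = √(-36398 + (4491 - (-14 - 180*7))) = √(-36398 + (4491 - (-14 - 1260))) = √(-36398 + (4491 - 1*(-1274))) = √(-36398 + (4491 + 1274)) = √(-36398 + 5765) = √(-30633) = I*√30633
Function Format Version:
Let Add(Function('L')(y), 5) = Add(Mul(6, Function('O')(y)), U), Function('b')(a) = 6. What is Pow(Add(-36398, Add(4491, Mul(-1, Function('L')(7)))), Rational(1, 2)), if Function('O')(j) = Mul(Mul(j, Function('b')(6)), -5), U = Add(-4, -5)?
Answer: Mul(I, Pow(30633, Rational(1, 2))) ≈ Mul(175.02, I)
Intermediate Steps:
U = -9
Function('O')(j) = Mul(-30, j) (Function('O')(j) = Mul(Mul(j, 6), -5) = Mul(Mul(6, j), -5) = Mul(-30, j))
Function('L')(y) = Add(-14, Mul(-180, y)) (Function('L')(y) = Add(-5, Add(Mul(6, Mul(-30, y)), -9)) = Add(-5, Add(Mul(-180, y), -9)) = Add(-5, Add(-9, Mul(-180, y))) = Add(-14, Mul(-180, y)))
Pow(Add(-36398, Add(4491, Mul(-1, Function('L')(7)))), Rational(1, 2)) = Pow(Add(-36398, Add(4491, Mul(-1, Add(-14, Mul(-180, 7))))), Rational(1, 2)) = Pow(Add(-36398, Add(4491, Mul(-1, Add(-14, -1260)))), Rational(1, 2)) = Pow(Add(-36398, Add(4491, Mul(-1, -1274))), Rational(1, 2)) = Pow(Add(-36398, Add(4491, 1274)), Rational(1, 2)) = Pow(Add(-36398, 5765), Rational(1, 2)) = Pow(-30633, Rational(1, 2)) = Mul(I, Pow(30633, Rational(1, 2)))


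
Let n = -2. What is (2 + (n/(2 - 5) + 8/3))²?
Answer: 256/9 ≈ 28.444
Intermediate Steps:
(2 + (n/(2 - 5) + 8/3))² = (2 + (-2/(2 - 5) + 8/3))² = (2 + (-2/(-3) + 8*(⅓)))² = (2 + (-2*(-⅓) + 8/3))² = (2 + (⅔ + 8/3))² = (2 + 10/3)² = (16/3)² = 256/9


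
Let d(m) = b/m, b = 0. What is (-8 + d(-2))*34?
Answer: -272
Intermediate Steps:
d(m) = 0 (d(m) = 0/m = 0)
(-8 + d(-2))*34 = (-8 + 0)*34 = -8*34 = -272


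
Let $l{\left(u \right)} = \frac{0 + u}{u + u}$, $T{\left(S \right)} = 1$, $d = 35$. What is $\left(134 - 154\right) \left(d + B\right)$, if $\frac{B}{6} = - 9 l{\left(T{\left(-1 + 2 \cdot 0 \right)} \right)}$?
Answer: $-160$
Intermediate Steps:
$l{\left(u \right)} = \frac{1}{2}$ ($l{\left(u \right)} = \frac{u}{2 u} = u \frac{1}{2 u} = \frac{1}{2}$)
$B = -27$ ($B = 6 \left(\left(-9\right) \frac{1}{2}\right) = 6 \left(- \frac{9}{2}\right) = -27$)
$\left(134 - 154\right) \left(d + B\right) = \left(134 - 154\right) \left(35 - 27\right) = \left(-20\right) 8 = -160$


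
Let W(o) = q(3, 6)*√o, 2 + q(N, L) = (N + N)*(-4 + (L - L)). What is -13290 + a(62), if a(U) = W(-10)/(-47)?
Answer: -13290 + 26*I*√10/47 ≈ -13290.0 + 1.7493*I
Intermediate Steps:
q(N, L) = -2 - 8*N (q(N, L) = -2 + (N + N)*(-4 + (L - L)) = -2 + (2*N)*(-4 + 0) = -2 + (2*N)*(-4) = -2 - 8*N)
W(o) = -26*√o (W(o) = (-2 - 8*3)*√o = (-2 - 24)*√o = -26*√o)
a(U) = 26*I*√10/47 (a(U) = -26*I*√10/(-47) = -26*I*√10*(-1/47) = 26*I*√10/47)
-13290 + a(62) = -13290 + 26*I*√10/47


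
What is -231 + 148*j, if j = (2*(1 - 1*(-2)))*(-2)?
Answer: -2007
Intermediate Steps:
j = -12 (j = (2*(1 + 2))*(-2) = (2*3)*(-2) = 6*(-2) = -12)
-231 + 148*j = -231 + 148*(-12) = -231 - 1776 = -2007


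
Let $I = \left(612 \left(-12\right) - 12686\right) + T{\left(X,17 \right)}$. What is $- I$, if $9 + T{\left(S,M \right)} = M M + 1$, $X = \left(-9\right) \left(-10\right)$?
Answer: $19749$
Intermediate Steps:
$X = 90$
$T{\left(S,M \right)} = -8 + M^{2}$ ($T{\left(S,M \right)} = -9 + \left(M M + 1\right) = -9 + \left(M^{2} + 1\right) = -9 + \left(1 + M^{2}\right) = -8 + M^{2}$)
$I = -19749$ ($I = \left(612 \left(-12\right) - 12686\right) - \left(8 - 17^{2}\right) = \left(-7344 - 12686\right) + \left(-8 + 289\right) = -20030 + 281 = -19749$)
$- I = \left(-1\right) \left(-19749\right) = 19749$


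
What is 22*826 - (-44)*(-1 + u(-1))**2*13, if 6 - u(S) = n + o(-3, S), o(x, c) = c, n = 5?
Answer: 18744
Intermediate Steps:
u(S) = 1 - S (u(S) = 6 - (5 + S) = 6 + (-5 - S) = 1 - S)
22*826 - (-44)*(-1 + u(-1))**2*13 = 22*826 - (-44)*(-1 + (1 - 1*(-1)))**2*13 = 18172 - (-44)*(-1 + (1 + 1))**2*13 = 18172 - (-44)*(-1 + 2)**2*13 = 18172 - (-44)*1**2*13 = 18172 - (-44)*1*13 = 18172 - (-44)*13 = 18172 - 1*(-572) = 18172 + 572 = 18744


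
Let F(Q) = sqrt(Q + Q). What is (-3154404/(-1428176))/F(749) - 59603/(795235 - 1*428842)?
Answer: -59603/366393 + 788601*sqrt(1498)/534851912 ≈ -0.10561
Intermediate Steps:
F(Q) = sqrt(2)*sqrt(Q) (F(Q) = sqrt(2*Q) = sqrt(2)*sqrt(Q))
(-3154404/(-1428176))/F(749) - 59603/(795235 - 1*428842) = (-3154404/(-1428176))/((sqrt(2)*sqrt(749))) - 59603/(795235 - 1*428842) = (-3154404*(-1/1428176))/(sqrt(1498)) - 59603/(795235 - 428842) = 788601*(sqrt(1498)/1498)/357044 - 59603/366393 = 788601*sqrt(1498)/534851912 - 59603*1/366393 = 788601*sqrt(1498)/534851912 - 59603/366393 = -59603/366393 + 788601*sqrt(1498)/534851912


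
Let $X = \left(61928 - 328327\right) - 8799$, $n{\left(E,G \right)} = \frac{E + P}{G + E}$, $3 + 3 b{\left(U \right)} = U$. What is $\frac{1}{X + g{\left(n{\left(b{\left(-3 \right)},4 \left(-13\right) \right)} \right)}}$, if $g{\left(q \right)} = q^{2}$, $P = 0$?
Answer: $- \frac{729}{200619341} \approx -3.6337 \cdot 10^{-6}$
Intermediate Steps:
$b{\left(U \right)} = -1 + \frac{U}{3}$
$n{\left(E,G \right)} = \frac{E}{E + G}$ ($n{\left(E,G \right)} = \frac{E + 0}{G + E} = \frac{E}{E + G}$)
$X = -275198$ ($X = -266399 - 8799 = -275198$)
$\frac{1}{X + g{\left(n{\left(b{\left(-3 \right)},4 \left(-13\right) \right)} \right)}} = \frac{1}{-275198 + \left(\frac{-1 + \frac{1}{3} \left(-3\right)}{\left(-1 + \frac{1}{3} \left(-3\right)\right) + 4 \left(-13\right)}\right)^{2}} = \frac{1}{-275198 + \left(\frac{-1 - 1}{\left(-1 - 1\right) - 52}\right)^{2}} = \frac{1}{-275198 + \left(- \frac{2}{-2 - 52}\right)^{2}} = \frac{1}{-275198 + \left(- \frac{2}{-54}\right)^{2}} = \frac{1}{-275198 + \left(\left(-2\right) \left(- \frac{1}{54}\right)\right)^{2}} = \frac{1}{-275198 + \left(\frac{1}{27}\right)^{2}} = \frac{1}{-275198 + \frac{1}{729}} = \frac{1}{- \frac{200619341}{729}} = - \frac{729}{200619341}$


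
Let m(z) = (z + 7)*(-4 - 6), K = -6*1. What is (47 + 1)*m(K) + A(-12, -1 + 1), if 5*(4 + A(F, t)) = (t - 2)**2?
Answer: -2416/5 ≈ -483.20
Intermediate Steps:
K = -6
m(z) = -70 - 10*z (m(z) = (7 + z)*(-10) = -70 - 10*z)
A(F, t) = -4 + (-2 + t)**2/5 (A(F, t) = -4 + (t - 2)**2/5 = -4 + (-2 + t)**2/5)
(47 + 1)*m(K) + A(-12, -1 + 1) = (47 + 1)*(-70 - 10*(-6)) + (-4 + (-2 + (-1 + 1))**2/5) = 48*(-70 + 60) + (-4 + (-2 + 0)**2/5) = 48*(-10) + (-4 + (1/5)*(-2)**2) = -480 + (-4 + (1/5)*4) = -480 + (-4 + 4/5) = -480 - 16/5 = -2416/5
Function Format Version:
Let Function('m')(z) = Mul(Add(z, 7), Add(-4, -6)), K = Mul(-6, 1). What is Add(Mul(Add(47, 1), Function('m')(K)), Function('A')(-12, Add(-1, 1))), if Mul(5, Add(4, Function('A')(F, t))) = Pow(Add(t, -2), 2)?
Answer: Rational(-2416, 5) ≈ -483.20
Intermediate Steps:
K = -6
Function('m')(z) = Add(-70, Mul(-10, z)) (Function('m')(z) = Mul(Add(7, z), -10) = Add(-70, Mul(-10, z)))
Function('A')(F, t) = Add(-4, Mul(Rational(1, 5), Pow(Add(-2, t), 2))) (Function('A')(F, t) = Add(-4, Mul(Rational(1, 5), Pow(Add(t, -2), 2))) = Add(-4, Mul(Rational(1, 5), Pow(Add(-2, t), 2))))
Add(Mul(Add(47, 1), Function('m')(K)), Function('A')(-12, Add(-1, 1))) = Add(Mul(Add(47, 1), Add(-70, Mul(-10, -6))), Add(-4, Mul(Rational(1, 5), Pow(Add(-2, Add(-1, 1)), 2)))) = Add(Mul(48, Add(-70, 60)), Add(-4, Mul(Rational(1, 5), Pow(Add(-2, 0), 2)))) = Add(Mul(48, -10), Add(-4, Mul(Rational(1, 5), Pow(-2, 2)))) = Add(-480, Add(-4, Mul(Rational(1, 5), 4))) = Add(-480, Add(-4, Rational(4, 5))) = Add(-480, Rational(-16, 5)) = Rational(-2416, 5)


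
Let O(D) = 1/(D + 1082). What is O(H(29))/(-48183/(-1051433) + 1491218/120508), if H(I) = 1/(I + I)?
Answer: 3674476550956/49381043695615503 ≈ 7.4411e-5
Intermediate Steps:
H(I) = 1/(2*I)
O(D) = 1/(1082 + D)
O(H(29))/(-48183/(-1051433) + 1491218/120508) = 1/((1082 + (½)/29)*(-48183/(-1051433) + 1491218/120508)) = 1/((1082 + (½)*(1/29))*(-48183*(-1/1051433) + 1491218*(1/120508))) = 1/((1082 + 1/58)*(48183/1051433 + 745609/60254)) = 1/((62757/58)*(786861126179/63353043982)) = (58/62757)*(63353043982/786861126179) = 3674476550956/49381043695615503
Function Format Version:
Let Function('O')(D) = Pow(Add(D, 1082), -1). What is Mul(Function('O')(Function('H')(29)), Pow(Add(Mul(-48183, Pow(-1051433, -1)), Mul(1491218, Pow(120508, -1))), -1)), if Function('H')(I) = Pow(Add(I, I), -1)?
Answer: Rational(3674476550956, 49381043695615503) ≈ 7.4411e-5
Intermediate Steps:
Function('H')(I) = Mul(Rational(1, 2), Pow(I, -1)) (Function('H')(I) = Pow(Mul(2, I), -1) = Mul(Rational(1, 2), Pow(I, -1)))
Function('O')(D) = Pow(Add(1082, D), -1)
Mul(Function('O')(Function('H')(29)), Pow(Add(Mul(-48183, Pow(-1051433, -1)), Mul(1491218, Pow(120508, -1))), -1)) = Mul(Pow(Add(1082, Mul(Rational(1, 2), Pow(29, -1))), -1), Pow(Add(Mul(-48183, Pow(-1051433, -1)), Mul(1491218, Pow(120508, -1))), -1)) = Mul(Pow(Add(1082, Mul(Rational(1, 2), Rational(1, 29))), -1), Pow(Add(Mul(-48183, Rational(-1, 1051433)), Mul(1491218, Rational(1, 120508))), -1)) = Mul(Pow(Add(1082, Rational(1, 58)), -1), Pow(Add(Rational(48183, 1051433), Rational(745609, 60254)), -1)) = Mul(Pow(Rational(62757, 58), -1), Pow(Rational(786861126179, 63353043982), -1)) = Mul(Rational(58, 62757), Rational(63353043982, 786861126179)) = Rational(3674476550956, 49381043695615503)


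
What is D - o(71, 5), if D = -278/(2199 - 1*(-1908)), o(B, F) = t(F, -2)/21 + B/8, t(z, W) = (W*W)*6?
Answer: -2319595/229992 ≈ -10.086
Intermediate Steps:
t(z, W) = 6*W² (t(z, W) = W²*6 = 6*W²)
o(B, F) = 8/7 + B/8 (o(B, F) = (6*(-2)²)/21 + B/8 = (6*4)*(1/21) + B*(⅛) = 24*(1/21) + B/8 = 8/7 + B/8)
D = -278/4107 (D = -278/(2199 + 1908) = -278/4107 ≈ -0.067689)
D - o(71, 5) = -278/4107 - (8/7 + (⅛)*71) = -278/4107 - (8/7 + 71/8) = -278/4107 - 1*561/56 = -278/4107 - 561/56 = -2319595/229992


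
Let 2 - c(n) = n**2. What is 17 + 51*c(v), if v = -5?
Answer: -1156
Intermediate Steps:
c(n) = 2 - n**2
17 + 51*c(v) = 17 + 51*(2 - 1*(-5)**2) = 17 + 51*(2 - 1*25) = 17 + 51*(2 - 25) = 17 + 51*(-23) = 17 - 1173 = -1156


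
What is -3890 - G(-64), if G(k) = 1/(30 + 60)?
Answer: -350101/90 ≈ -3890.0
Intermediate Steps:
G(k) = 1/90
-3890 - G(-64) = -3890 - 1*1/90 = -3890 - 1/90 = -350101/90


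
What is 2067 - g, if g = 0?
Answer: 2067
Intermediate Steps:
2067 - g = 2067 - 1*0 = 2067 + 0 = 2067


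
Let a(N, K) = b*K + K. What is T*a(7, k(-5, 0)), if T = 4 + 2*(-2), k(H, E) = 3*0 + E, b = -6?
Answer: 0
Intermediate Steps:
k(H, E) = E (k(H, E) = 0 + E = E)
T = 0 (T = 4 - 4 = 0)
a(N, K) = -5*K (a(N, K) = -6*K + K = -5*K)
T*a(7, k(-5, 0)) = 0*(-5*0) = 0*0 = 0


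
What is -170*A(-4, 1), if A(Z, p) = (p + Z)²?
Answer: -1530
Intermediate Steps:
A(Z, p) = (Z + p)²
-170*A(-4, 1) = -170*(-4 + 1)² = -170*(-3)² = -170*9 = -1530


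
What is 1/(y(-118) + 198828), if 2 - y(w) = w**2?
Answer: 1/184906 ≈ 5.4082e-6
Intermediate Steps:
y(w) = 2 - w**2
1/(y(-118) + 198828) = 1/((2 - 1*(-118)**2) + 198828) = 1/((2 - 1*13924) + 198828) = 1/((2 - 13924) + 198828) = 1/(-13922 + 198828) = 1/184906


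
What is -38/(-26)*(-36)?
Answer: -684/13 ≈ -52.615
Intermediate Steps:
-38/(-26)*(-36) = -38*(-1/26)*(-36) = (19/13)*(-36) = -684/13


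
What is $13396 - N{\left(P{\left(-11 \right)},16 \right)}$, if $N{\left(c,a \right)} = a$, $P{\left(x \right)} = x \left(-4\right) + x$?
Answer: $13380$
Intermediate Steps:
$P{\left(x \right)} = - 3 x$ ($P{\left(x \right)} = - 4 x + x = - 3 x$)
$13396 - N{\left(P{\left(-11 \right)},16 \right)} = 13396 - 16 = 13380$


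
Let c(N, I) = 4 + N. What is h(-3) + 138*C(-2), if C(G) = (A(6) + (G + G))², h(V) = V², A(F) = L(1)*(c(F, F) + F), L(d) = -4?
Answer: 638121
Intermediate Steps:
A(F) = -16 - 8*F (A(F) = -4*((4 + F) + F) = -4*(4 + 2*F) = -16 - 8*F)
C(G) = (-64 + 2*G)² (C(G) = ((-16 - 8*6) + (G + G))² = ((-16 - 48) + 2*G)² = (-64 + 2*G)²)
h(-3) + 138*C(-2) = (-3)² + 138*(4*(-32 - 2)²) = 9 + 138*(4*(-34)²) = 9 + 138*(4*1156) = 9 + 138*4624 = 9 + 638112 = 638121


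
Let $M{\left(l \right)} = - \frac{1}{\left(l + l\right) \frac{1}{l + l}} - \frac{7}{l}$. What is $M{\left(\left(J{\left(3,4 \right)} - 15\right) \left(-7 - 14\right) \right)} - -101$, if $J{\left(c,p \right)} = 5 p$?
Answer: $\frac{1501}{15} \approx 100.07$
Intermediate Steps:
$M{\left(l \right)} = -1 - \frac{7}{l}$ ($M{\left(l \right)} = - \frac{1}{2 l \frac{1}{2 l}} - \frac{7}{l} = - 1^{-1} - \frac{7}{l} = \left(-1\right) 1 - \frac{7}{l} = -1 - \frac{7}{l}$)
$M{\left(\left(J{\left(3,4 \right)} - 15\right) \left(-7 - 14\right) \right)} - -101 = \frac{-7 - \left(5 \cdot 4 - 15\right) \left(-7 - 14\right)}{\left(5 \cdot 4 - 15\right) \left(-7 - 14\right)} - -101 = \frac{-7 - \left(20 - 15\right) \left(-21\right)}{\left(20 - 15\right) \left(-21\right)} + 101 = \frac{-7 - 5 \left(-21\right)}{5 \left(-21\right)} + 101 = \frac{-7 - -105}{-105} + 101 = - \frac{-7 + 105}{105} + 101 = \left(- \frac{1}{105}\right) 98 + 101 = - \frac{14}{15} + 101 = \frac{1501}{15}$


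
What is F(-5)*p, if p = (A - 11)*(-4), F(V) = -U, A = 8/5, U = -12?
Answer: 2256/5 ≈ 451.20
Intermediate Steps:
A = 8/5 (A = 8*(⅕) = 8/5 ≈ 1.6000)
F(V) = 12 (F(V) = -1*(-12) = 12)
p = 188/5 (p = (8/5 - 11)*(-4) = -47/5*(-4) = 188/5 ≈ 37.600)
F(-5)*p = 12*(188/5) = 2256/5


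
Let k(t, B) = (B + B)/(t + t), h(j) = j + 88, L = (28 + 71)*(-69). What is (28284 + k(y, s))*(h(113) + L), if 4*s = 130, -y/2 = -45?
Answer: -1125151885/6 ≈ -1.8753e+8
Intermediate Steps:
y = 90 (y = -2*(-45) = 90)
s = 65/2 (s = (¼)*130 = 65/2 ≈ 32.500)
L = -6831 (L = 99*(-69) = -6831)
h(j) = 88 + j
k(t, B) = B/t (k(t, B) = (2*B)/((2*t)) = (2*B)*(1/(2*t)) = B/t)
(28284 + k(y, s))*(h(113) + L) = (28284 + (65/2)/90)*((88 + 113) - 6831) = (28284 + (65/2)*(1/90))*(201 - 6831) = (28284 + 13/36)*(-6630) = (1018237/36)*(-6630) = -1125151885/6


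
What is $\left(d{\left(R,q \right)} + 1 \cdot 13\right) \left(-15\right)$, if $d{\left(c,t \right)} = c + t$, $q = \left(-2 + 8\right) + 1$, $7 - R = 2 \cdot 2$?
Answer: $-345$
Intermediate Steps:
$R = 3$ ($R = 7 - 2 \cdot 2 = 7 - 4 = 3$)
$q = 7$ ($q = 6 + 1 = 7$)
$\left(d{\left(R,q \right)} + 1 \cdot 13\right) \left(-15\right) = \left(\left(3 + 7\right) + 1 \cdot 13\right) \left(-15\right) = \left(10 + 13\right) \left(-15\right) = 23 \left(-15\right) = -345$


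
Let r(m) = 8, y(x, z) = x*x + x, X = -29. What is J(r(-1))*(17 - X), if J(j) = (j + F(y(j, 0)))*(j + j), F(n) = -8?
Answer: 0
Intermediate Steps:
y(x, z) = x + x**2 (y(x, z) = x**2 + x = x + x**2)
J(j) = 2*j*(-8 + j) (J(j) = (j - 8)*(j + j) = (-8 + j)*(2*j) = 2*j*(-8 + j))
J(r(-1))*(17 - X) = (2*8*(-8 + 8))*(17 - 1*(-29)) = (2*8*0)*(17 + 29) = 0*46 = 0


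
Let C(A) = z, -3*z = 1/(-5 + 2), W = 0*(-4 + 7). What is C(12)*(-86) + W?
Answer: -86/9 ≈ -9.5556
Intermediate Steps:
W = 0 (W = 0*3 = 0)
z = ⅑ (z = -1/(3*(-5 + 2)) = -⅓/(-3) = -⅓*(-⅓) = ⅑ ≈ 0.11111)
C(A) = ⅑
C(12)*(-86) + W = (⅑)*(-86) + 0 = -86/9 + 0 = -86/9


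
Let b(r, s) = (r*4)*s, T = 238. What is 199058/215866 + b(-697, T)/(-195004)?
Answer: 22756711917/5261841683 ≈ 4.3249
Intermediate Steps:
b(r, s) = 4*r*s (b(r, s) = (4*r)*s = 4*r*s)
199058/215866 + b(-697, T)/(-195004) = 199058/215866 + (4*(-697)*238)/(-195004) = 199058*(1/215866) - 663544*(-1/195004) = 99529/107933 + 165886/48751 = 22756711917/5261841683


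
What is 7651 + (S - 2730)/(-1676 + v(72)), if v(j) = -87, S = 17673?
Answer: 13473770/1763 ≈ 7642.5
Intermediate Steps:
7651 + (S - 2730)/(-1676 + v(72)) = 7651 + (17673 - 2730)/(-1676 - 87) = 7651 + 14943/(-1763) = 7651 + 14943*(-1/1763) = 7651 - 14943/1763 = 13473770/1763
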